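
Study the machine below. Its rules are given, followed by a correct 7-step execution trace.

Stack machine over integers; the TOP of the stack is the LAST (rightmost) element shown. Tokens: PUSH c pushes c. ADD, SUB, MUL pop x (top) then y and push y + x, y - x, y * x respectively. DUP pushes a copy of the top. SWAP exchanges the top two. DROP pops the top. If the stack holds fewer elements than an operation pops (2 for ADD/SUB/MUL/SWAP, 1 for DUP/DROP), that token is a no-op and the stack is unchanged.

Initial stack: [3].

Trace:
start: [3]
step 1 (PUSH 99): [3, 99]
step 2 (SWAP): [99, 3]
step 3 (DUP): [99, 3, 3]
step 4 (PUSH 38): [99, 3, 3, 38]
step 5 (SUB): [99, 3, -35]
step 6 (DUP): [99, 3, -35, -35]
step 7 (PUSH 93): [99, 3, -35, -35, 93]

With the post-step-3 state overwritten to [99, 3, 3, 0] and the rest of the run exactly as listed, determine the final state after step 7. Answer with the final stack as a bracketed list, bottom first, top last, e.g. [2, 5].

[99, 3, 3, -38, -38, 93]

state after step 3 := [99, 3, 3, 0]
step 4 (PUSH 38): [99, 3, 3, 0, 38]
step 5 (SUB): [99, 3, 3, -38]
step 6 (DUP): [99, 3, 3, -38, -38]
step 7 (PUSH 93): [99, 3, 3, -38, -38, 93]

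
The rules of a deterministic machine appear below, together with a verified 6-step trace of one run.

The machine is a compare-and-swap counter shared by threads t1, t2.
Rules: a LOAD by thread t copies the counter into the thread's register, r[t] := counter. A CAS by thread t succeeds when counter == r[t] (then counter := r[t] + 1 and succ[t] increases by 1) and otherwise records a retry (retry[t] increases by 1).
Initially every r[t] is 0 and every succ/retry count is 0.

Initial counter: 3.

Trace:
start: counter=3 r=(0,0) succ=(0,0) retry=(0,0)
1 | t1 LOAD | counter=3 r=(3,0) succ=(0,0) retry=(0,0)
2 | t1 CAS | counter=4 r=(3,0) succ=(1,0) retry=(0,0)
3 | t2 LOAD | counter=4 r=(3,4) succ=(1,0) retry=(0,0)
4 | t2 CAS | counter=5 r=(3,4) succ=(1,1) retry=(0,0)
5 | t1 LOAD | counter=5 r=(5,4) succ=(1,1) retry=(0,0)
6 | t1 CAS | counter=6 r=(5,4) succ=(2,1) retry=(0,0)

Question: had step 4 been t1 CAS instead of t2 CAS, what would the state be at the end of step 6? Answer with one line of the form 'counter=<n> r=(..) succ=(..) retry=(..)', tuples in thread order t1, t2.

counter=5 r=(4,4) succ=(2,0) retry=(1,0)

(re-executing from step 4 with the substitution; state before step 4: counter=4 r=(3,4) succ=(1,0) retry=(0,0))
4 | t1 CAS | counter=4 r=(3,4) succ=(1,0) retry=(1,0)
5 | t1 LOAD | counter=4 r=(4,4) succ=(1,0) retry=(1,0)
6 | t1 CAS | counter=5 r=(4,4) succ=(2,0) retry=(1,0)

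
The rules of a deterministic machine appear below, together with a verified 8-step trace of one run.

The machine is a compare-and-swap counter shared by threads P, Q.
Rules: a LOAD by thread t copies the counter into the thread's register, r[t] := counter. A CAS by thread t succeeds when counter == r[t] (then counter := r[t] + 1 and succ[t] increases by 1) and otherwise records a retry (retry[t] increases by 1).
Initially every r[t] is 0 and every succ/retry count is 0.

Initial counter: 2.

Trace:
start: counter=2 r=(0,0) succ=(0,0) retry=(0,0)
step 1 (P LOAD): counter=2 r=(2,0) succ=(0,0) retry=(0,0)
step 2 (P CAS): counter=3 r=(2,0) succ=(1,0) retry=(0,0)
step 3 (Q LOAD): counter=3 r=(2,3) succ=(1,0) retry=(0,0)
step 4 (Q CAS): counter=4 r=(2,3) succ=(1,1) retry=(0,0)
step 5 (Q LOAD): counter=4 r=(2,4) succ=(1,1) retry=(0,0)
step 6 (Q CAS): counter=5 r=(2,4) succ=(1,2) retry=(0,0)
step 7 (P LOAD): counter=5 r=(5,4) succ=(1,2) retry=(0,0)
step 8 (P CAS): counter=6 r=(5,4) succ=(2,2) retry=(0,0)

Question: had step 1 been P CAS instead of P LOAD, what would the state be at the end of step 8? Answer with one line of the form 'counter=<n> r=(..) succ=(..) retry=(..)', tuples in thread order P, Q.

counter=5 r=(4,3) succ=(1,2) retry=(2,0)

(re-executing from step 1 with the substitution; state before step 1: counter=2 r=(0,0) succ=(0,0) retry=(0,0))
step 1 (P CAS): counter=2 r=(0,0) succ=(0,0) retry=(1,0)
step 2 (P CAS): counter=2 r=(0,0) succ=(0,0) retry=(2,0)
step 3 (Q LOAD): counter=2 r=(0,2) succ=(0,0) retry=(2,0)
step 4 (Q CAS): counter=3 r=(0,2) succ=(0,1) retry=(2,0)
step 5 (Q LOAD): counter=3 r=(0,3) succ=(0,1) retry=(2,0)
step 6 (Q CAS): counter=4 r=(0,3) succ=(0,2) retry=(2,0)
step 7 (P LOAD): counter=4 r=(4,3) succ=(0,2) retry=(2,0)
step 8 (P CAS): counter=5 r=(4,3) succ=(1,2) retry=(2,0)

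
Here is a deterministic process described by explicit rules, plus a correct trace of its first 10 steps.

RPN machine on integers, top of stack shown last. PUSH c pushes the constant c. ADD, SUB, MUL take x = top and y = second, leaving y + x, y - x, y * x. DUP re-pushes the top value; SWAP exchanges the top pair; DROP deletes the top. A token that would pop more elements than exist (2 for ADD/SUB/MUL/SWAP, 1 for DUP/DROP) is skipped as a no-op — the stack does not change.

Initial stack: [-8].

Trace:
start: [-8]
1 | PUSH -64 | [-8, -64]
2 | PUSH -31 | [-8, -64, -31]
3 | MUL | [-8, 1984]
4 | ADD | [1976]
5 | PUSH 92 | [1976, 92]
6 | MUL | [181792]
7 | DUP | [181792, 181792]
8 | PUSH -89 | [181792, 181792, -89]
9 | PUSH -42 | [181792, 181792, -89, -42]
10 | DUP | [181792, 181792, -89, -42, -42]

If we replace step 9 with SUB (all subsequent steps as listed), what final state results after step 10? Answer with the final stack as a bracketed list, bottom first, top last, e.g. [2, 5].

[181792, 181881, 181881]

(re-executing from step 9 with the substitution; state before step 9: [181792, 181792, -89])
9 | SUB | [181792, 181881]
10 | DUP | [181792, 181881, 181881]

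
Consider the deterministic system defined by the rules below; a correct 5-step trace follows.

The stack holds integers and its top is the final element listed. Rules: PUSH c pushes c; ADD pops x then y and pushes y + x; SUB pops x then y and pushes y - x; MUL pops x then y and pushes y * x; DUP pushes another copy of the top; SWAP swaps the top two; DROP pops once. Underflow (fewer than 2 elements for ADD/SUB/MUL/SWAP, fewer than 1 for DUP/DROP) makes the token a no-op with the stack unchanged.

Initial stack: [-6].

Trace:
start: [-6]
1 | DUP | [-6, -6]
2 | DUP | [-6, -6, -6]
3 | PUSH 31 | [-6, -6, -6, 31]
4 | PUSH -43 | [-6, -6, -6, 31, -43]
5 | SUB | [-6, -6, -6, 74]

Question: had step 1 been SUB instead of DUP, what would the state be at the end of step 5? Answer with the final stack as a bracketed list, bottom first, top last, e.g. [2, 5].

(re-executing from step 1 with the substitution; state before step 1: [-6])
1 | SUB | [-6]
2 | DUP | [-6, -6]
3 | PUSH 31 | [-6, -6, 31]
4 | PUSH -43 | [-6, -6, 31, -43]
5 | SUB | [-6, -6, 74]

[-6, -6, 74]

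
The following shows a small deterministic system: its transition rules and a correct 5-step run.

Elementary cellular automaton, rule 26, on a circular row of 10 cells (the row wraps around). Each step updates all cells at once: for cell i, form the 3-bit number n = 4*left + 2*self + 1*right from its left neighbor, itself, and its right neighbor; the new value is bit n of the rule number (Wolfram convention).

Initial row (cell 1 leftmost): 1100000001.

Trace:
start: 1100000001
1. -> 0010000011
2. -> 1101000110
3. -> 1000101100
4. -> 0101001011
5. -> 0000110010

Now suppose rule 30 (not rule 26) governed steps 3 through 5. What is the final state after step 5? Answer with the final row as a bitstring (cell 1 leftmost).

(re-executing steps 3..5 under rule 30; state before step 3: 1101000110)
3. -> 1001101100
4. -> 1111001011
5. -> 0000111010

0000111010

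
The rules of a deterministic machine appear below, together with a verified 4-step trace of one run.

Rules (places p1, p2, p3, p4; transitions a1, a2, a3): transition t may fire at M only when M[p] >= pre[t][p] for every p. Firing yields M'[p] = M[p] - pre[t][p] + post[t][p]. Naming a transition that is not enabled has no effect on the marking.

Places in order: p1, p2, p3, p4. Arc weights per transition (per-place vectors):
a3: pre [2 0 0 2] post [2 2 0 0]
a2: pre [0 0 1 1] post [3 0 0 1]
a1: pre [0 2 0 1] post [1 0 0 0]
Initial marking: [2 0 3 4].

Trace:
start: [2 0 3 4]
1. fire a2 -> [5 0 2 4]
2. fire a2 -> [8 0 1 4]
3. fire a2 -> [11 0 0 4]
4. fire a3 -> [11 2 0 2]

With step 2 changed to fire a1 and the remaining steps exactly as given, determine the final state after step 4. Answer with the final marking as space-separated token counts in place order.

(re-executing from step 2 with the substitution; state before step 2: [5 0 2 4])
2. fire a1 -> [5 0 2 4]
3. fire a2 -> [8 0 1 4]
4. fire a3 -> [8 2 1 2]

8 2 1 2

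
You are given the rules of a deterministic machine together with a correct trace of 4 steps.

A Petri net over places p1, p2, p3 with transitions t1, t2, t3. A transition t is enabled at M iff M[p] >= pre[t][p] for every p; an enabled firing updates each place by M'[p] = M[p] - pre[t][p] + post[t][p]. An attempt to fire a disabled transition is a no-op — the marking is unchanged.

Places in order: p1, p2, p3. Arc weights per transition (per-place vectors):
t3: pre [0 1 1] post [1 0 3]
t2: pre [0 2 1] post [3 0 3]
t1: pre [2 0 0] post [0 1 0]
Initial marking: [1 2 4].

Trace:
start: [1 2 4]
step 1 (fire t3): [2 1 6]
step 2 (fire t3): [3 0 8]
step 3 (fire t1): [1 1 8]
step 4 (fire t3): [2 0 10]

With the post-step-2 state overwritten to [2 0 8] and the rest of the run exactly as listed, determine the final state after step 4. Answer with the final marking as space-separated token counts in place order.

1 0 10

state after step 2 := [2 0 8]
step 3 (fire t1): [0 1 8]
step 4 (fire t3): [1 0 10]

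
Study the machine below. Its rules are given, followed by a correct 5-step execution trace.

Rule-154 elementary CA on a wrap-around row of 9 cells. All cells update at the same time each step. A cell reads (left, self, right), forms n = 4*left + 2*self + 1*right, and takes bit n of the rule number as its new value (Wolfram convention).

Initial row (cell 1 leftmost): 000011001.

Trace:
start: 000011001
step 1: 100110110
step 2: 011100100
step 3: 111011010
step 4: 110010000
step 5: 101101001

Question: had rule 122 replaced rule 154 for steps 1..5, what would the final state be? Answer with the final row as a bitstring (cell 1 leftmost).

(re-executing steps 1..5 under rule 122; state before step 1: 000011001)
step 1: 100111110
step 2: 011100011
step 3: 110110111
step 4: 011111100
step 5: 110000110

110000110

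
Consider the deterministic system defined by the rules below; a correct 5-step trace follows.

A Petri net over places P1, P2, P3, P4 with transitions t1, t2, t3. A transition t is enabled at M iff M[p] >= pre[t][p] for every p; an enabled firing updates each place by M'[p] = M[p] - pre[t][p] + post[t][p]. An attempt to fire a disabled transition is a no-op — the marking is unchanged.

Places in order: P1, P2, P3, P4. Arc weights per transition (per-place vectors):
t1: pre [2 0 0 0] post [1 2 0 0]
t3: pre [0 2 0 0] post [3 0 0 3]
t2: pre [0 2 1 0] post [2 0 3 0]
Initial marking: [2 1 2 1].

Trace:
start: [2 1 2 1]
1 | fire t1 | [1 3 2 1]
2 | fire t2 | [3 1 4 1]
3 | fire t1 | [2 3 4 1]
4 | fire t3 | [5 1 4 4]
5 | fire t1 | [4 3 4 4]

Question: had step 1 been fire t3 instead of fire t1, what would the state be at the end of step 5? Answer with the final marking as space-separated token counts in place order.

3 3 2 4

(re-executing from step 1 with the substitution; state before step 1: [2 1 2 1])
1 | fire t3 | [2 1 2 1]
2 | fire t2 | [2 1 2 1]
3 | fire t1 | [1 3 2 1]
4 | fire t3 | [4 1 2 4]
5 | fire t1 | [3 3 2 4]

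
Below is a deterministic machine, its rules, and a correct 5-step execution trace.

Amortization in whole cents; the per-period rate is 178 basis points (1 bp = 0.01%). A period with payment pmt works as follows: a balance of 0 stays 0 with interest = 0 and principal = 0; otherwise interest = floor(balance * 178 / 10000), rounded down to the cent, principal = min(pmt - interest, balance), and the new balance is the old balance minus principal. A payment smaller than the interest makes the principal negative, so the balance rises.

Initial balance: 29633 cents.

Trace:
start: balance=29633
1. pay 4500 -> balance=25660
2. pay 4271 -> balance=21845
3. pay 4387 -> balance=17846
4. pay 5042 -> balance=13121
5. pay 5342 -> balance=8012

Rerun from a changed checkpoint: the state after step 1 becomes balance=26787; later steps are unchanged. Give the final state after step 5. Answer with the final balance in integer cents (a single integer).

9222

state after step 1 := balance=26787
2. pay 4271 -> balance=22992
3. pay 4387 -> balance=19014
4. pay 5042 -> balance=14310
5. pay 5342 -> balance=9222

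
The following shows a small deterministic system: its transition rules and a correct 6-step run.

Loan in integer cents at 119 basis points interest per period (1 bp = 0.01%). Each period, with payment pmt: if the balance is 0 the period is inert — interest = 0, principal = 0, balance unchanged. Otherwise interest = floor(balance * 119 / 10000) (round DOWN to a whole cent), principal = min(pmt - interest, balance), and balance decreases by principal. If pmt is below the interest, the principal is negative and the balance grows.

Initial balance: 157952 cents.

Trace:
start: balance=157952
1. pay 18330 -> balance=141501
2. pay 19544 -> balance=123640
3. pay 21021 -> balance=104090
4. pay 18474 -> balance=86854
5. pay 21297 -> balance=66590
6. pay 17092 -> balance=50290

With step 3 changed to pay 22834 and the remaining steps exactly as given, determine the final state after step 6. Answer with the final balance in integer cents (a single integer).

48412

(re-executing from step 3 with the substitution; state before step 3: balance=123640)
3. pay 22834 -> balance=102277
4. pay 18474 -> balance=85020
5. pay 21297 -> balance=64734
6. pay 17092 -> balance=48412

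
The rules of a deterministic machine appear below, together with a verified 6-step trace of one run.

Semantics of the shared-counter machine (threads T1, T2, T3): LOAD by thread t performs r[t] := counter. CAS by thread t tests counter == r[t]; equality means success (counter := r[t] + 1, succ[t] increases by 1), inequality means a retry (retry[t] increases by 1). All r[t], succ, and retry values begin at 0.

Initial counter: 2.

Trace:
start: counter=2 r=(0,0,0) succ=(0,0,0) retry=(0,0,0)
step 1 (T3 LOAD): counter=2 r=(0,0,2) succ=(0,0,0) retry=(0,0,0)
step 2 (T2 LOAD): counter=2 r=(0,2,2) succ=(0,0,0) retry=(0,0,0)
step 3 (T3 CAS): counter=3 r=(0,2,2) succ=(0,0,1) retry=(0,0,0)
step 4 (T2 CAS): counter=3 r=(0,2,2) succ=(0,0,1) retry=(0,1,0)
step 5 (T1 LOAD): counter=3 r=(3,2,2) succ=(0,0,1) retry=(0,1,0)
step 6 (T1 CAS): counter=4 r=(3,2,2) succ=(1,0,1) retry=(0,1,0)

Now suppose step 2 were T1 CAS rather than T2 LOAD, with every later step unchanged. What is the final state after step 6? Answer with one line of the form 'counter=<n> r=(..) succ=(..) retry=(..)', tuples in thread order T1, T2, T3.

counter=4 r=(3,0,2) succ=(1,0,1) retry=(1,1,0)

(re-executing from step 2 with the substitution; state before step 2: counter=2 r=(0,0,2) succ=(0,0,0) retry=(0,0,0))
step 2 (T1 CAS): counter=2 r=(0,0,2) succ=(0,0,0) retry=(1,0,0)
step 3 (T3 CAS): counter=3 r=(0,0,2) succ=(0,0,1) retry=(1,0,0)
step 4 (T2 CAS): counter=3 r=(0,0,2) succ=(0,0,1) retry=(1,1,0)
step 5 (T1 LOAD): counter=3 r=(3,0,2) succ=(0,0,1) retry=(1,1,0)
step 6 (T1 CAS): counter=4 r=(3,0,2) succ=(1,0,1) retry=(1,1,0)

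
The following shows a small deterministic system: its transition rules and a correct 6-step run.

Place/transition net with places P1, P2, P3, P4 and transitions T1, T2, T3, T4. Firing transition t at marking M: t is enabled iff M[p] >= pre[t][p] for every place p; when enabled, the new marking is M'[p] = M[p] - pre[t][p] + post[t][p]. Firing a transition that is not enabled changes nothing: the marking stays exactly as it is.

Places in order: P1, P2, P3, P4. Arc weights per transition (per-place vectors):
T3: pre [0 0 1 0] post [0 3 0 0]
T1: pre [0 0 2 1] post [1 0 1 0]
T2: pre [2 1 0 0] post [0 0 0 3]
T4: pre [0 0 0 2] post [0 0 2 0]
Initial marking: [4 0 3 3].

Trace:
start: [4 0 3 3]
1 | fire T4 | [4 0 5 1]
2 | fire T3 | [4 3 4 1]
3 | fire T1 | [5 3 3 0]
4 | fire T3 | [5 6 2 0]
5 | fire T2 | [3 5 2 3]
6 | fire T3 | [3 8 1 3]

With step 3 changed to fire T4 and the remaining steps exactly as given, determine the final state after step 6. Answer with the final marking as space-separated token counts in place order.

2 8 2 4

(re-executing from step 3 with the substitution; state before step 3: [4 3 4 1])
3 | fire T4 | [4 3 4 1]
4 | fire T3 | [4 6 3 1]
5 | fire T2 | [2 5 3 4]
6 | fire T3 | [2 8 2 4]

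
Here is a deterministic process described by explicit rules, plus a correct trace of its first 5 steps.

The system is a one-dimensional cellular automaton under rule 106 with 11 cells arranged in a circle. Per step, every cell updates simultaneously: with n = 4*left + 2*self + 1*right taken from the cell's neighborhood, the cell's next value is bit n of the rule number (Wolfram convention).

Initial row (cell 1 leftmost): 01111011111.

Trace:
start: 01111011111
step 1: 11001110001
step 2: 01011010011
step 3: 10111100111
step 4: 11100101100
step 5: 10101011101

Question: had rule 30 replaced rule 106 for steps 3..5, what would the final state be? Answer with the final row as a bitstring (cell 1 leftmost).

00010001011

(re-executing steps 3..5 under rule 30; state before step 3: 01011010011)
step 3: 01010011110
step 4: 11011110001
step 5: 00010001011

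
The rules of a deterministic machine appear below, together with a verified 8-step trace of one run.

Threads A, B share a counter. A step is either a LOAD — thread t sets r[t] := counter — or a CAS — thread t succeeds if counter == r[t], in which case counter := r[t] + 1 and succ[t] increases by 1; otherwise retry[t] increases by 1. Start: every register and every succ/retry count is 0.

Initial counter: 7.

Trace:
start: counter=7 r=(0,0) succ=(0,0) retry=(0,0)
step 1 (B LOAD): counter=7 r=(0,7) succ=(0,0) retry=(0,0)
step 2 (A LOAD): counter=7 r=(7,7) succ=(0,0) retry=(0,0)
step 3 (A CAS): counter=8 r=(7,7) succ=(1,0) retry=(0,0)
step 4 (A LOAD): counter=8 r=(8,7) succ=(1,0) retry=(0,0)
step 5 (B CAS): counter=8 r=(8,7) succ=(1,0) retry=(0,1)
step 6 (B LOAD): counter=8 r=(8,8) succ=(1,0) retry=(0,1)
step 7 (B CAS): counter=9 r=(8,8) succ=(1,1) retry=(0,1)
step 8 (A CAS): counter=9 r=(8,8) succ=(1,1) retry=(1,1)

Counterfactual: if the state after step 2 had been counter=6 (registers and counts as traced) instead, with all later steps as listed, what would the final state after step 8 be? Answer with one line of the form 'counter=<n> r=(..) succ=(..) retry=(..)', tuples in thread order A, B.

state after step 2 := counter=6 r=(7,7) succ=(0,0) retry=(0,0)
step 3 (A CAS): counter=6 r=(7,7) succ=(0,0) retry=(1,0)
step 4 (A LOAD): counter=6 r=(6,7) succ=(0,0) retry=(1,0)
step 5 (B CAS): counter=6 r=(6,7) succ=(0,0) retry=(1,1)
step 6 (B LOAD): counter=6 r=(6,6) succ=(0,0) retry=(1,1)
step 7 (B CAS): counter=7 r=(6,6) succ=(0,1) retry=(1,1)
step 8 (A CAS): counter=7 r=(6,6) succ=(0,1) retry=(2,1)

counter=7 r=(6,6) succ=(0,1) retry=(2,1)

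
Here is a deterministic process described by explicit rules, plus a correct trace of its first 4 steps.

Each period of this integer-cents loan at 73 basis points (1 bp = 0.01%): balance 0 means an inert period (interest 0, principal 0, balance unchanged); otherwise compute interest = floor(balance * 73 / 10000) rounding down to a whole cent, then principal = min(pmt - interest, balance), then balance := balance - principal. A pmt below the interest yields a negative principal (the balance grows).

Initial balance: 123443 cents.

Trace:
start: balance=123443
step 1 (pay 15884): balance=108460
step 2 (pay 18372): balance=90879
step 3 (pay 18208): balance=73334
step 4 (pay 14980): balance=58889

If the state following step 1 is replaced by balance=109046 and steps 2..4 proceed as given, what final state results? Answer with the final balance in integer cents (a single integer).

state after step 1 := balance=109046
step 2 (pay 18372): balance=91470
step 3 (pay 18208): balance=73929
step 4 (pay 14980): balance=59488

59488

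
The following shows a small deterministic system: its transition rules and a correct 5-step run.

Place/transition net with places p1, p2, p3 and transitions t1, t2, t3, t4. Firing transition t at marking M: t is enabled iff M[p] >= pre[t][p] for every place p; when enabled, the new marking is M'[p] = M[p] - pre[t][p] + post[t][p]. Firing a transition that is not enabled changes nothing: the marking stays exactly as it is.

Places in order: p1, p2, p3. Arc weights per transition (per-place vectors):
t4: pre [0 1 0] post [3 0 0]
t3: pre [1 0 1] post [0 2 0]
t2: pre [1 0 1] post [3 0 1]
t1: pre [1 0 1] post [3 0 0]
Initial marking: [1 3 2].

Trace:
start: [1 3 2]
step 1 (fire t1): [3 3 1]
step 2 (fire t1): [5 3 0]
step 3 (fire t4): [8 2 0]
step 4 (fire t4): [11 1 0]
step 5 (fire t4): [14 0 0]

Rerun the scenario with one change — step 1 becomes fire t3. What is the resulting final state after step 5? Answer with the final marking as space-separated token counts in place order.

(re-executing from step 1 with the substitution; state before step 1: [1 3 2])
step 1 (fire t3): [0 5 1]
step 2 (fire t1): [0 5 1]
step 3 (fire t4): [3 4 1]
step 4 (fire t4): [6 3 1]
step 5 (fire t4): [9 2 1]

9 2 1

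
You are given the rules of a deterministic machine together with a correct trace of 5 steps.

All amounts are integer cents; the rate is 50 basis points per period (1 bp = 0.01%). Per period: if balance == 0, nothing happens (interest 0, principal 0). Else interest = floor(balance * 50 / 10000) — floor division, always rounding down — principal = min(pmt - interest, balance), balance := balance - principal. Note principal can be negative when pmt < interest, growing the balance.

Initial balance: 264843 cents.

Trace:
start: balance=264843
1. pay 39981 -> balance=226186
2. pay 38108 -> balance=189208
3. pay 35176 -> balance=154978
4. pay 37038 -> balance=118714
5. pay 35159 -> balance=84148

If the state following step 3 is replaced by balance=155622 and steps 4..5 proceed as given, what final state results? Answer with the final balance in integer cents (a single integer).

state after step 3 := balance=155622
4. pay 37038 -> balance=119362
5. pay 35159 -> balance=84799

84799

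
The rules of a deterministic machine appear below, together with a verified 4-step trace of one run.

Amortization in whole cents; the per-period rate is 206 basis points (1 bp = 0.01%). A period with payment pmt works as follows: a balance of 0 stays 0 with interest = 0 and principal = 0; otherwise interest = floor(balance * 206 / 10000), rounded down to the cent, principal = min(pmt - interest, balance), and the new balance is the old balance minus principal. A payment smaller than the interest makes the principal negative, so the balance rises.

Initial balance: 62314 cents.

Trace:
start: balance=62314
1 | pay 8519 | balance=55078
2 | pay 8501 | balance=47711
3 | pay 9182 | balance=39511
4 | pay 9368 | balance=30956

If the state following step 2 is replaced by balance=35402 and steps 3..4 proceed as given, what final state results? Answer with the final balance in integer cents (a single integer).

18136

state after step 2 := balance=35402
3 | pay 9182 | balance=26949
4 | pay 9368 | balance=18136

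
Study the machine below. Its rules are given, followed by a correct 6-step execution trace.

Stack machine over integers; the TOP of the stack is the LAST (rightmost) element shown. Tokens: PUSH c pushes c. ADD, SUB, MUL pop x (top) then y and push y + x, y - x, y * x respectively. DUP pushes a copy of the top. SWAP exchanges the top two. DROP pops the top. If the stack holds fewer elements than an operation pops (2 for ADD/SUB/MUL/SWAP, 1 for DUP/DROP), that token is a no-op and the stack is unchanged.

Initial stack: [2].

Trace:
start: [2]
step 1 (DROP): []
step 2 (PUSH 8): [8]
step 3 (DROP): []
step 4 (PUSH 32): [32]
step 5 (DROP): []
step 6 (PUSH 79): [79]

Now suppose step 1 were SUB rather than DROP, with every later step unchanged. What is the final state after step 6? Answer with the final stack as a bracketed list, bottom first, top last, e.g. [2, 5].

(re-executing from step 1 with the substitution; state before step 1: [2])
step 1 (SUB): [2]
step 2 (PUSH 8): [2, 8]
step 3 (DROP): [2]
step 4 (PUSH 32): [2, 32]
step 5 (DROP): [2]
step 6 (PUSH 79): [2, 79]

[2, 79]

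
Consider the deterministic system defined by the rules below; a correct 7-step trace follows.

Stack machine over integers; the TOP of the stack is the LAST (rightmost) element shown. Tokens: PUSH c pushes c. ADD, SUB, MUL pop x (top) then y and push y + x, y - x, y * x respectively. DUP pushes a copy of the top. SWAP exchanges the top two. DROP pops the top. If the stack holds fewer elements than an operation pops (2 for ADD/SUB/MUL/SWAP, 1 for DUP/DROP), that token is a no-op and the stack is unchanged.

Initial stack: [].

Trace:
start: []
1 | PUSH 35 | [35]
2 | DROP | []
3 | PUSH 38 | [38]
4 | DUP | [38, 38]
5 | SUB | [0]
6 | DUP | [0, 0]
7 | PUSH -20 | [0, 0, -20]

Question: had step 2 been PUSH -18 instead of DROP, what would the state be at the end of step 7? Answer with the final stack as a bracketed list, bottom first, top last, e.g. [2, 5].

(re-executing from step 2 with the substitution; state before step 2: [35])
2 | PUSH -18 | [35, -18]
3 | PUSH 38 | [35, -18, 38]
4 | DUP | [35, -18, 38, 38]
5 | SUB | [35, -18, 0]
6 | DUP | [35, -18, 0, 0]
7 | PUSH -20 | [35, -18, 0, 0, -20]

[35, -18, 0, 0, -20]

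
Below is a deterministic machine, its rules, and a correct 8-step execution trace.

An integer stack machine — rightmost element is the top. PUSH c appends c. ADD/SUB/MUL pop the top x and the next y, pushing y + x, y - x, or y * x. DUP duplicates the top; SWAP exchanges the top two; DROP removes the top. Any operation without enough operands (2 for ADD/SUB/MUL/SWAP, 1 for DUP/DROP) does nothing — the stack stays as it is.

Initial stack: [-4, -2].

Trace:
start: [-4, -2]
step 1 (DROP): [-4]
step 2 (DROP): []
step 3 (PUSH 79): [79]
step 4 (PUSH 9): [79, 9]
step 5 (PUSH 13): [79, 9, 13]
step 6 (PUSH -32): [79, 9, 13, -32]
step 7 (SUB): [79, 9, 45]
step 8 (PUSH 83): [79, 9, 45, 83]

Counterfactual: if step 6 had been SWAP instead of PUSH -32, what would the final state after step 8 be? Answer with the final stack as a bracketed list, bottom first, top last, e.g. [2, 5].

[79, 4, 83]

(re-executing from step 6 with the substitution; state before step 6: [79, 9, 13])
step 6 (SWAP): [79, 13, 9]
step 7 (SUB): [79, 4]
step 8 (PUSH 83): [79, 4, 83]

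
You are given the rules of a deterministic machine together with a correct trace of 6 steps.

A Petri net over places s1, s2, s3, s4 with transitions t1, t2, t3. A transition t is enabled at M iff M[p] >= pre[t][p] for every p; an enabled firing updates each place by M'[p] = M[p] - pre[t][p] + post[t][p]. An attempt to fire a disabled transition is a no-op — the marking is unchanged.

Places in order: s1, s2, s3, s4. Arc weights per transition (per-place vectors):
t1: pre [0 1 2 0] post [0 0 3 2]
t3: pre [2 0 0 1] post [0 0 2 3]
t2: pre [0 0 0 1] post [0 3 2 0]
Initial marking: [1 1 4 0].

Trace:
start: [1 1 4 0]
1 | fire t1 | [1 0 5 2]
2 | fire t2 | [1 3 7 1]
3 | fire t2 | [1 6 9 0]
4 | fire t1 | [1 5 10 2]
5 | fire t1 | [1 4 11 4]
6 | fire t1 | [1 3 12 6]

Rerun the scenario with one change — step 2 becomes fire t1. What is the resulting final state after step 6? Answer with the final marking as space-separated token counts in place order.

(re-executing from step 2 with the substitution; state before step 2: [1 0 5 2])
2 | fire t1 | [1 0 5 2]
3 | fire t2 | [1 3 7 1]
4 | fire t1 | [1 2 8 3]
5 | fire t1 | [1 1 9 5]
6 | fire t1 | [1 0 10 7]

1 0 10 7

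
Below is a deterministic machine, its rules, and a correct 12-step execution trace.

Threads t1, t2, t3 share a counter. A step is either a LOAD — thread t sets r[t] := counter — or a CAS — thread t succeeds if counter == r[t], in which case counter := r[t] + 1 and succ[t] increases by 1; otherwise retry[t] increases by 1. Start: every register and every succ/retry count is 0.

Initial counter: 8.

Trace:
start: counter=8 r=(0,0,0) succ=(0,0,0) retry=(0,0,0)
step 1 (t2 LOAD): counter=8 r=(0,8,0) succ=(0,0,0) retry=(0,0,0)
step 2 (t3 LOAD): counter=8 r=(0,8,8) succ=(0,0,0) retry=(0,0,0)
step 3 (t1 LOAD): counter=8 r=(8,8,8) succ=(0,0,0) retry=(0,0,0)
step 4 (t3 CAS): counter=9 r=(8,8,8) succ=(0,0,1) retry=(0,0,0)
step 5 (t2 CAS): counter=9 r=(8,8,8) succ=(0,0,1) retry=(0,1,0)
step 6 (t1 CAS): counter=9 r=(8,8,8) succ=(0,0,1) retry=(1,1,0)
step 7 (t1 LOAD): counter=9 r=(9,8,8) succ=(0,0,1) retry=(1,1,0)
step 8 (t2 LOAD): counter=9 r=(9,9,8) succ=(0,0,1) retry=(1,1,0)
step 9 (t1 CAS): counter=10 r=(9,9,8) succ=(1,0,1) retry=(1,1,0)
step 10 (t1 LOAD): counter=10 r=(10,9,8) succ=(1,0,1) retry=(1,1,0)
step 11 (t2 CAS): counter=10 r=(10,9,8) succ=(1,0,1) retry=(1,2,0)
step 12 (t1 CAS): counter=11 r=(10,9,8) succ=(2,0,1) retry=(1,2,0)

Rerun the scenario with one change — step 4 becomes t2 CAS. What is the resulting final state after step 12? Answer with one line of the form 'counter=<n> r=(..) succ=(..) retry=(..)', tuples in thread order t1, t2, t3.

(re-executing from step 4 with the substitution; state before step 4: counter=8 r=(8,8,8) succ=(0,0,0) retry=(0,0,0))
step 4 (t2 CAS): counter=9 r=(8,8,8) succ=(0,1,0) retry=(0,0,0)
step 5 (t2 CAS): counter=9 r=(8,8,8) succ=(0,1,0) retry=(0,1,0)
step 6 (t1 CAS): counter=9 r=(8,8,8) succ=(0,1,0) retry=(1,1,0)
step 7 (t1 LOAD): counter=9 r=(9,8,8) succ=(0,1,0) retry=(1,1,0)
step 8 (t2 LOAD): counter=9 r=(9,9,8) succ=(0,1,0) retry=(1,1,0)
step 9 (t1 CAS): counter=10 r=(9,9,8) succ=(1,1,0) retry=(1,1,0)
step 10 (t1 LOAD): counter=10 r=(10,9,8) succ=(1,1,0) retry=(1,1,0)
step 11 (t2 CAS): counter=10 r=(10,9,8) succ=(1,1,0) retry=(1,2,0)
step 12 (t1 CAS): counter=11 r=(10,9,8) succ=(2,1,0) retry=(1,2,0)

counter=11 r=(10,9,8) succ=(2,1,0) retry=(1,2,0)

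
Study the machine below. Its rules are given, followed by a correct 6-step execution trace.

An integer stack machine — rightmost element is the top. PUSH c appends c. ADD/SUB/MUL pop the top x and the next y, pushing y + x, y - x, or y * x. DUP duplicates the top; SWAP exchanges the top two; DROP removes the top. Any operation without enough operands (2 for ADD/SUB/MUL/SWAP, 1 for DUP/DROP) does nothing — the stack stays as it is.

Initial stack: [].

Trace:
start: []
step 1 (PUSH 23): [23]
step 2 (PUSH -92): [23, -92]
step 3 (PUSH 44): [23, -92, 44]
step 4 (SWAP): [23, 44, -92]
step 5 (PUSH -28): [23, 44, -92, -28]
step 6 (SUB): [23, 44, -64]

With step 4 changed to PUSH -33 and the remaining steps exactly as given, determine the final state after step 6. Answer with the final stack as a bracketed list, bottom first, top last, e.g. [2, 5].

(re-executing from step 4 with the substitution; state before step 4: [23, -92, 44])
step 4 (PUSH -33): [23, -92, 44, -33]
step 5 (PUSH -28): [23, -92, 44, -33, -28]
step 6 (SUB): [23, -92, 44, -5]

[23, -92, 44, -5]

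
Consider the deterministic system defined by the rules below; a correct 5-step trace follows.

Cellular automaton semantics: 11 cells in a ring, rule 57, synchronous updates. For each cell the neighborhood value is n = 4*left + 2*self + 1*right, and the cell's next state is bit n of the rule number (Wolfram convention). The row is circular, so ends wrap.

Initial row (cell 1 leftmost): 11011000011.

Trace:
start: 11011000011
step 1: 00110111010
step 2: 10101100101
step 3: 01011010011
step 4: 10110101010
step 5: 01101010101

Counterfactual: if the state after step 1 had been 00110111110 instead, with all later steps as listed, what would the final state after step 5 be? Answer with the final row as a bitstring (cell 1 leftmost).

state after step 1 := 00110111110
step 2: 10101100001
step 3: 01011011101
step 4: 10110110010
step 5: 01101101001

01101101001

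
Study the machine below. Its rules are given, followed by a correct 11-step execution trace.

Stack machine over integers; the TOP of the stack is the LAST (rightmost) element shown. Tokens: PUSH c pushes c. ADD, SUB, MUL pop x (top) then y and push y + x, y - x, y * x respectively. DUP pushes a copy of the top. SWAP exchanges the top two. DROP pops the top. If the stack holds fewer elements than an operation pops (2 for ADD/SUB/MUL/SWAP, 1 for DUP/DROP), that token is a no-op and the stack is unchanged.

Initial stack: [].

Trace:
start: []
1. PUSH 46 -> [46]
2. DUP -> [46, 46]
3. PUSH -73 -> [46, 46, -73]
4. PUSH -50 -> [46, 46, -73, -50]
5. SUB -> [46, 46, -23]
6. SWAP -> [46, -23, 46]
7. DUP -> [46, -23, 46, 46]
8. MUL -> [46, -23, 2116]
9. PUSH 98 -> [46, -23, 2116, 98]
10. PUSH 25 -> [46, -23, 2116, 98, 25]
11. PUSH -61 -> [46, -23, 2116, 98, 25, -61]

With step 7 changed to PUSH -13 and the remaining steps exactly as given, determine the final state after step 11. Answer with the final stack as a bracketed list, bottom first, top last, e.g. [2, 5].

(re-executing from step 7 with the substitution; state before step 7: [46, -23, 46])
7. PUSH -13 -> [46, -23, 46, -13]
8. MUL -> [46, -23, -598]
9. PUSH 98 -> [46, -23, -598, 98]
10. PUSH 25 -> [46, -23, -598, 98, 25]
11. PUSH -61 -> [46, -23, -598, 98, 25, -61]

[46, -23, -598, 98, 25, -61]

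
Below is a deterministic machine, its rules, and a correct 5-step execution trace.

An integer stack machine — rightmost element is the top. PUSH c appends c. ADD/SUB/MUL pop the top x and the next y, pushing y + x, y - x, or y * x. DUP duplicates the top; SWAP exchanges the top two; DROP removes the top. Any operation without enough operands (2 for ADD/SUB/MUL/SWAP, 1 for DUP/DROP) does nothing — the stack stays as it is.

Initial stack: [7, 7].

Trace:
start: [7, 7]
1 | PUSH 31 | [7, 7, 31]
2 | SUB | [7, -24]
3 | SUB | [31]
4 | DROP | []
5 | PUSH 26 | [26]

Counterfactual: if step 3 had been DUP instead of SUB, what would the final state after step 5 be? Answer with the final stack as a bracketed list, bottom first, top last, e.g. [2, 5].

[7, -24, 26]

(re-executing from step 3 with the substitution; state before step 3: [7, -24])
3 | DUP | [7, -24, -24]
4 | DROP | [7, -24]
5 | PUSH 26 | [7, -24, 26]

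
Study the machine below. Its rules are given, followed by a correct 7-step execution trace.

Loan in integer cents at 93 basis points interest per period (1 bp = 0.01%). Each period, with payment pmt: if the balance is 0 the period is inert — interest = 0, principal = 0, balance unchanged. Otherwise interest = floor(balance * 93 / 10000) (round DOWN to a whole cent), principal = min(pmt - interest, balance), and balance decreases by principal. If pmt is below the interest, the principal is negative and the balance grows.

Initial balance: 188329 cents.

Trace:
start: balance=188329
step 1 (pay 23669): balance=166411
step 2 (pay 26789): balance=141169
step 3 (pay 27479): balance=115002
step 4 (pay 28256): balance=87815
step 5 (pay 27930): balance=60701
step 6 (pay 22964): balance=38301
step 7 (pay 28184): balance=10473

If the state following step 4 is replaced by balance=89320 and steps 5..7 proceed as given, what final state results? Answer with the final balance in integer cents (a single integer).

12020

state after step 4 := balance=89320
step 5 (pay 27930): balance=62220
step 6 (pay 22964): balance=39834
step 7 (pay 28184): balance=12020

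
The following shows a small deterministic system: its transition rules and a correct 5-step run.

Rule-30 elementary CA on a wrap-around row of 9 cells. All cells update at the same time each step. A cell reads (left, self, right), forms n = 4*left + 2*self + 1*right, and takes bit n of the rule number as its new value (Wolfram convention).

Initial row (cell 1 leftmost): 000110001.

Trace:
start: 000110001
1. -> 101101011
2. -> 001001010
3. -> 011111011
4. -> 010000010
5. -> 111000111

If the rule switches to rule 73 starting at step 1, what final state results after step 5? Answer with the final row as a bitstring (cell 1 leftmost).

010110100

(re-executing steps 1..5 under rule 73; state before step 1: 000110001)
1. -> 010110100
2. -> 000110001
3. -> 010110100
4. -> 000110001
5. -> 010110100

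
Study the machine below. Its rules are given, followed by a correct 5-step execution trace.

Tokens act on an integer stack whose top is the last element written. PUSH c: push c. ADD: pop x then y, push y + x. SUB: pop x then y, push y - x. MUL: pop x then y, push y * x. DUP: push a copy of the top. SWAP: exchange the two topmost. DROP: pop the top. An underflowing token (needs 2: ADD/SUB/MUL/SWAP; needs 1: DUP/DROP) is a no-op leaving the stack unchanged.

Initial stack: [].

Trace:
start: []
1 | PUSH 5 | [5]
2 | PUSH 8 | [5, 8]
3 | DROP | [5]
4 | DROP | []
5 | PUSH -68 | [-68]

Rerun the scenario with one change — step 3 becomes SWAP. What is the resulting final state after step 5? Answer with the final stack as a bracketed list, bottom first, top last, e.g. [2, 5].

[8, -68]

(re-executing from step 3 with the substitution; state before step 3: [5, 8])
3 | SWAP | [8, 5]
4 | DROP | [8]
5 | PUSH -68 | [8, -68]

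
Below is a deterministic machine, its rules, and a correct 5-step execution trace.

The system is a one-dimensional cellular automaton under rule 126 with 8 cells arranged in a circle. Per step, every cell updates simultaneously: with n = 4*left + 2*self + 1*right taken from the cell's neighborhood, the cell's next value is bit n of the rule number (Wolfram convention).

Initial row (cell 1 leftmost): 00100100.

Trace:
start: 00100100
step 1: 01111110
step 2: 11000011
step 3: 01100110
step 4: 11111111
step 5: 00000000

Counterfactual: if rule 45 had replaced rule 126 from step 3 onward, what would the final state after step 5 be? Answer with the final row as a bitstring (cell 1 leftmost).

10111101

(re-executing steps 3..5 under rule 45; state before step 3: 11000011)
step 3: 00011010
step 4: 11010110
step 5: 10111101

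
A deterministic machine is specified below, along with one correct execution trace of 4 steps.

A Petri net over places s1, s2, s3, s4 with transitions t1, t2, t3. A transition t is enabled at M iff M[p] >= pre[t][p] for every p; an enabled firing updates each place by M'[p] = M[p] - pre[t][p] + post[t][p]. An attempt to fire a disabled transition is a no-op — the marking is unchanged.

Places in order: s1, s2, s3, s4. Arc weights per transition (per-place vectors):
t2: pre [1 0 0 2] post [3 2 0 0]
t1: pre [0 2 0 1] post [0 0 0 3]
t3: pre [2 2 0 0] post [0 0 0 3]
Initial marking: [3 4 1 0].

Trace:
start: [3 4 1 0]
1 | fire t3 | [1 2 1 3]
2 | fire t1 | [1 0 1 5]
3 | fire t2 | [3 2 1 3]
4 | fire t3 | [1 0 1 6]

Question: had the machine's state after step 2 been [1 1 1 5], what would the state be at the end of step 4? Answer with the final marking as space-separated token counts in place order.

state after step 2 := [1 1 1 5]
3 | fire t2 | [3 3 1 3]
4 | fire t3 | [1 1 1 6]

1 1 1 6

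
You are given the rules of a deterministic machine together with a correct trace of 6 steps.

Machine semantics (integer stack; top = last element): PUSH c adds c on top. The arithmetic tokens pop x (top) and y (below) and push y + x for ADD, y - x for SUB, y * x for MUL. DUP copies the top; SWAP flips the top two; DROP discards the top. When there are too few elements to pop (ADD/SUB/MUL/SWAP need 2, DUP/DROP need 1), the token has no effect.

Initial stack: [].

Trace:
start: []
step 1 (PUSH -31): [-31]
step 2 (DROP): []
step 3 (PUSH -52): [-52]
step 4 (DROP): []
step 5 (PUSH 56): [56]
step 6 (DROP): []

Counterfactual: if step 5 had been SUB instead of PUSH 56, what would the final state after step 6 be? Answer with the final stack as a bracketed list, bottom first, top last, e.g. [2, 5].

[]

(re-executing from step 5 with the substitution; state before step 5: [])
step 5 (SUB): []
step 6 (DROP): []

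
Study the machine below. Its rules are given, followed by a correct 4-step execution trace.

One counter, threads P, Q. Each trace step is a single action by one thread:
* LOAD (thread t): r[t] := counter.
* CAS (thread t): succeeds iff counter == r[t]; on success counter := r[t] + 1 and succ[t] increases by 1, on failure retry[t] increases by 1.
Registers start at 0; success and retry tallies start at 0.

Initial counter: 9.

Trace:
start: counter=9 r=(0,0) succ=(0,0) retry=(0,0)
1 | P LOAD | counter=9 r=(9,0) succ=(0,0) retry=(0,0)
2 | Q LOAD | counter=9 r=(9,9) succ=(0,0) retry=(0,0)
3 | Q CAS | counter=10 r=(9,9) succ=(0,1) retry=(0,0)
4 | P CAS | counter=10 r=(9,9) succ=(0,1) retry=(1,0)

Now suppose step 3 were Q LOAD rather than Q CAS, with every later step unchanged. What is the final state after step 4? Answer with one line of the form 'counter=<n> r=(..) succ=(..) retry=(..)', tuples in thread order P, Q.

counter=10 r=(9,9) succ=(1,0) retry=(0,0)

(re-executing from step 3 with the substitution; state before step 3: counter=9 r=(9,9) succ=(0,0) retry=(0,0))
3 | Q LOAD | counter=9 r=(9,9) succ=(0,0) retry=(0,0)
4 | P CAS | counter=10 r=(9,9) succ=(1,0) retry=(0,0)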